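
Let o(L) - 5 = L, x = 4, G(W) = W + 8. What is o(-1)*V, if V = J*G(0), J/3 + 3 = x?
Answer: 96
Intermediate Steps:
G(W) = 8 + W
J = 3 (J = -9 + 3*4 = -9 + 12 = 3)
o(L) = 5 + L
V = 24 (V = 3*(8 + 0) = 3*8 = 24)
o(-1)*V = (5 - 1)*24 = 4*24 = 96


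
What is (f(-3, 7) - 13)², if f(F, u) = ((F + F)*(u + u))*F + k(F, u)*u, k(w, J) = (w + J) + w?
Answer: 60516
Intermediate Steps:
k(w, J) = J + 2*w (k(w, J) = (J + w) + w = J + 2*w)
f(F, u) = u*(u + 2*F) + 4*u*F² (f(F, u) = ((F + F)*(u + u))*F + (u + 2*F)*u = ((2*F)*(2*u))*F + u*(u + 2*F) = (4*F*u)*F + u*(u + 2*F) = 4*u*F² + u*(u + 2*F) = u*(u + 2*F) + 4*u*F²)
(f(-3, 7) - 13)² = (7*(7 + 2*(-3) + 4*(-3)²) - 13)² = (7*(7 - 6 + 4*9) - 13)² = (7*(7 - 6 + 36) - 13)² = (7*37 - 13)² = (259 - 13)² = 246² = 60516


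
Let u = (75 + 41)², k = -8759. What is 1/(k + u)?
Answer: 1/4697 ≈ 0.00021290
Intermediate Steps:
u = 13456 (u = 116² = 13456)
1/(k + u) = 1/(-8759 + 13456) = 1/4697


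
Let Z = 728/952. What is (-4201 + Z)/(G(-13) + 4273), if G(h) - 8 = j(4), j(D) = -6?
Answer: -71404/72675 ≈ -0.98251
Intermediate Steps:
G(h) = 2 (G(h) = 8 - 6 = 2)
Z = 13/17 (Z = 728*(1/952) = 13/17 ≈ 0.76471)
(-4201 + Z)/(G(-13) + 4273) = (-4201 + 13/17)/(2 + 4273) = -71404/17/4275 = -71404/17*1/4275 = -71404/72675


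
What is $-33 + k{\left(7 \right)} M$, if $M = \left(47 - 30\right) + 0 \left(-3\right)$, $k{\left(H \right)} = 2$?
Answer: $1$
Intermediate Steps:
$M = 17$ ($M = 17 + 0 = 17$)
$-33 + k{\left(7 \right)} M = -33 + 2 \cdot 17 = -33 + 34 = 1$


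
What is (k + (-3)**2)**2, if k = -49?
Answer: 1600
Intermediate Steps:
(k + (-3)**2)**2 = (-49 + (-3)**2)**2 = (-49 + 9)**2 = (-40)**2 = 1600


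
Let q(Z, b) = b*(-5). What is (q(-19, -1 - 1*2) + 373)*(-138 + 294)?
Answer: 60528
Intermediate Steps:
q(Z, b) = -5*b
(q(-19, -1 - 1*2) + 373)*(-138 + 294) = (-5*(-1 - 1*2) + 373)*(-138 + 294) = (-5*(-1 - 2) + 373)*156 = (-5*(-3) + 373)*156 = (15 + 373)*156 = 388*156 = 60528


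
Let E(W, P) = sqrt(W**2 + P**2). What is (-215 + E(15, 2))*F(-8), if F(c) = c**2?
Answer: -13760 + 64*sqrt(229) ≈ -12792.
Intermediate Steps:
E(W, P) = sqrt(P**2 + W**2)
(-215 + E(15, 2))*F(-8) = (-215 + sqrt(2**2 + 15**2))*(-8)**2 = (-215 + sqrt(4 + 225))*64 = (-215 + sqrt(229))*64 = -13760 + 64*sqrt(229)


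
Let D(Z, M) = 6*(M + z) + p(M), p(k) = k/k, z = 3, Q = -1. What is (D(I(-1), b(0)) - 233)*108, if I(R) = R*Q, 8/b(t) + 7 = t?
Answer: -166968/7 ≈ -23853.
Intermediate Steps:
b(t) = 8/(-7 + t)
p(k) = 1
I(R) = -R (I(R) = R*(-1) = -R)
D(Z, M) = 19 + 6*M (D(Z, M) = 6*(M + 3) + 1 = 6*(3 + M) + 1 = (18 + 6*M) + 1 = 19 + 6*M)
(D(I(-1), b(0)) - 233)*108 = ((19 + 6*(8/(-7 + 0))) - 233)*108 = ((19 + 6*(8/(-7))) - 233)*108 = ((19 + 6*(8*(-1/7))) - 233)*108 = ((19 + 6*(-8/7)) - 233)*108 = ((19 - 48/7) - 233)*108 = (85/7 - 233)*108 = -1546/7*108 = -166968/7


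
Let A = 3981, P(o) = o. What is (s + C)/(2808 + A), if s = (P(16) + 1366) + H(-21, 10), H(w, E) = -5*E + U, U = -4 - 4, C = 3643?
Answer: 4967/6789 ≈ 0.73162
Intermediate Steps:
U = -8
H(w, E) = -8 - 5*E (H(w, E) = -5*E - 8 = -8 - 5*E)
s = 1324 (s = (16 + 1366) + (-8 - 5*10) = 1382 + (-8 - 50) = 1382 - 58 = 1324)
(s + C)/(2808 + A) = (1324 + 3643)/(2808 + 3981) = 4967/6789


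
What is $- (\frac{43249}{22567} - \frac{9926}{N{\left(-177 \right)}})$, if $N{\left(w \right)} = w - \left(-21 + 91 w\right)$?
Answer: $- \frac{465864757}{359966217} \approx -1.2942$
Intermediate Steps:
$N{\left(w \right)} = 21 - 90 w$ ($N{\left(w \right)} = w - \left(-21 + 91 w\right) = 21 - 90 w$)
$- (\frac{43249}{22567} - \frac{9926}{N{\left(-177 \right)}}) = - (\frac{43249}{22567} - \frac{9926}{21 - -15930}) = - (43249 \cdot \frac{1}{22567} - \frac{9926}{21 + 15930}) = - (\frac{43249}{22567} - \frac{9926}{15951}) = \left(-1\right) \frac{465864757}{359966217} = - \frac{465864757}{359966217}$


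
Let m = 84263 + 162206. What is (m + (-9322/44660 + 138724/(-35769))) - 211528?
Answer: 27904872939341/798721770 ≈ 34937.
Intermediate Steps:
m = 246469
(m + (-9322/44660 + 138724/(-35769))) - 211528 = (246469 + (-9322/44660 + 138724/(-35769))) - 211528 = (246469 + (-9322*1/44660 + 138724*(-1/35769))) - 211528 = (246469 + (-4661/22330 - 138724/35769)) - 211528 = (246469 - 3264426229/798721770) - 211528 = 196856891503901/798721770 - 211528 = 27904872939341/798721770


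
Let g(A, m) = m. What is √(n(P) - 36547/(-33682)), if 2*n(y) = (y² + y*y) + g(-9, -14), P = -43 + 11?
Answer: √1154994211162/33682 ≈ 31.907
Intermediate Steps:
P = -32
n(y) = -7 + y² (n(y) = ((y² + y*y) - 14)/2 = ((y² + y²) - 14)/2 = (2*y² - 14)/2 = (-14 + 2*y²)/2 = -7 + y²)
√(n(P) - 36547/(-33682)) = √((-7 + (-32)²) - 36547/(-33682)) = √((-7 + 1024) - 36547*(-1/33682)) = √(1017 + 36547/33682) = √(34291141/33682) = √1154994211162/33682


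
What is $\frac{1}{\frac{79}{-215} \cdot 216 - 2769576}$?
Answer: $- \frac{215}{595475904} \approx -3.6106 \cdot 10^{-7}$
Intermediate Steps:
$\frac{1}{\frac{79}{-215} \cdot 216 - 2769576} = \frac{1}{79 \left(- \frac{1}{215}\right) 216 - 2769576} = \frac{1}{\left(- \frac{79}{215}\right) 216 - 2769576} = \frac{1}{- \frac{17064}{215} - 2769576} = \frac{1}{- \frac{595475904}{215}} = - \frac{215}{595475904}$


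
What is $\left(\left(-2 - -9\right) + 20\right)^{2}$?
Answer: $729$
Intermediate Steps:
$\left(\left(-2 - -9\right) + 20\right)^{2} = \left(\left(-2 + 9\right) + 20\right)^{2} = \left(7 + 20\right)^{2} = 27^{2} = 729$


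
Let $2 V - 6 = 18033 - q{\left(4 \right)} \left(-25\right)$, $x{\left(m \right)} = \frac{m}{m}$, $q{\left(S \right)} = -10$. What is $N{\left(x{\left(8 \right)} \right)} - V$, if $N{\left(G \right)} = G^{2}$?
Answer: $- \frac{17787}{2} \approx -8893.5$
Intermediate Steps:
$x{\left(m \right)} = 1$
$V = \frac{17789}{2}$ ($V = 3 + \frac{18033 - \left(-10\right) \left(-25\right)}{2} = 3 + \frac{18033 - 250}{2} = 3 + \frac{1}{2} \cdot 17783 = 3 + \frac{17783}{2} = \frac{17789}{2} \approx 8894.5$)
$N{\left(x{\left(8 \right)} \right)} - V = 1^{2} - \frac{17789}{2} = 1 - \frac{17789}{2} = - \frac{17787}{2}$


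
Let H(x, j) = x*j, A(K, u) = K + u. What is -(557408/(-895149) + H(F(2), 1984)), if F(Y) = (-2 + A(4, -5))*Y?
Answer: 10656411104/895149 ≈ 11905.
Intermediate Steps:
F(Y) = -3*Y (F(Y) = (-2 + (4 - 5))*Y = (-2 - 1)*Y = -3*Y)
H(x, j) = j*x
-(557408/(-895149) + H(F(2), 1984)) = -(557408/(-895149) + 1984*(-3*2)) = -(557408*(-1/895149) + 1984*(-6)) = -(-557408/895149 - 11904) = -1*(-10656411104/895149) = 10656411104/895149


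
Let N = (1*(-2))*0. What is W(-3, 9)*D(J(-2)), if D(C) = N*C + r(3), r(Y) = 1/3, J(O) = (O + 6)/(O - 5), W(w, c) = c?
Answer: 3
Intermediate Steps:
J(O) = (6 + O)/(-5 + O)
r(Y) = ⅓
N = 0 (N = -2*0 = 0)
D(C) = ⅓ (D(C) = 0*C + ⅓ = 0 + ⅓ = ⅓)
W(-3, 9)*D(J(-2)) = 9*(⅓) = 3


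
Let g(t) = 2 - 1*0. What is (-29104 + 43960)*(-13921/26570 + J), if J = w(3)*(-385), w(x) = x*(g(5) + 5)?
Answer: -1595774851788/13285 ≈ -1.2012e+8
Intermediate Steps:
g(t) = 2 (g(t) = 2 + 0 = 2)
w(x) = 7*x (w(x) = x*(2 + 5) = x*7 = 7*x)
J = -8085 (J = (7*3)*(-385) = 21*(-385) = -8085)
(-29104 + 43960)*(-13921/26570 + J) = (-29104 + 43960)*(-13921/26570 - 8085) = 14856*(-13921*1/26570 - 8085) = 14856*(-13921/26570 - 8085) = 14856*(-214832371/26570) = -1595774851788/13285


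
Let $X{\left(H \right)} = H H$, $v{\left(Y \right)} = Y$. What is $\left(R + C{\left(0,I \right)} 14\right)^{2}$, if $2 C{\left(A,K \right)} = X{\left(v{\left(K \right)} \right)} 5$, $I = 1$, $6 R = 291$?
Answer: $\frac{27889}{4} \approx 6972.3$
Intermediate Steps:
$R = \frac{97}{2}$ ($R = \frac{1}{6} \cdot 291 = \frac{97}{2} \approx 48.5$)
$X{\left(H \right)} = H^{2}$
$C{\left(A,K \right)} = \frac{5 K^{2}}{2}$ ($C{\left(A,K \right)} = \frac{K^{2} \cdot 5}{2} = \frac{5 K^{2}}{2}$)
$\left(R + C{\left(0,I \right)} 14\right)^{2} = \left(\frac{97}{2} + \frac{5 \cdot 1^{2}}{2} \cdot 14\right)^{2} = \left(\frac{97}{2} + \frac{5}{2} \cdot 1 \cdot 14\right)^{2} = \left(\frac{97}{2} + \frac{5}{2} \cdot 14\right)^{2} = \left(\frac{97}{2} + 35\right)^{2} = \left(\frac{167}{2}\right)^{2} = \frac{27889}{4}$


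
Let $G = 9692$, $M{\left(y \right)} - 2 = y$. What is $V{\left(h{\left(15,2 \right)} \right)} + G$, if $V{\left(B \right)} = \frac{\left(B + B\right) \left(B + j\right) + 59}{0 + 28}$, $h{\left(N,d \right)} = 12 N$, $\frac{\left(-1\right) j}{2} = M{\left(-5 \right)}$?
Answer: $\frac{338395}{28} \approx 12086.0$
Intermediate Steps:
$M{\left(y \right)} = 2 + y$
$j = 6$ ($j = - 2 \left(2 - 5\right) = \left(-2\right) \left(-3\right) = 6$)
$V{\left(B \right)} = \frac{59}{28} + \frac{B \left(6 + B\right)}{14}$ ($V{\left(B \right)} = \frac{\left(B + B\right) \left(B + 6\right) + 59}{0 + 28} = \frac{2 B \left(6 + B\right) + 59}{28} = \left(2 B \left(6 + B\right) + 59\right) \frac{1}{28} = \left(59 + 2 B \left(6 + B\right)\right) \frac{1}{28} = \frac{59}{28} + \frac{B \left(6 + B\right)}{14}$)
$V{\left(h{\left(15,2 \right)} \right)} + G = \left(\frac{59}{28} + \frac{\left(12 \cdot 15\right)^{2}}{14} + \frac{3 \cdot 12 \cdot 15}{7}\right) + 9692 = \left(\frac{59}{28} + \frac{180^{2}}{14} + \frac{3}{7} \cdot 180\right) + 9692 = \left(\frac{59}{28} + \frac{1}{14} \cdot 32400 + \frac{540}{7}\right) + 9692 = \left(\frac{59}{28} + \frac{16200}{7} + \frac{540}{7}\right) + 9692 = \frac{67019}{28} + 9692 = \frac{338395}{28}$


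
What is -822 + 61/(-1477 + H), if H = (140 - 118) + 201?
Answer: -1030849/1254 ≈ -822.05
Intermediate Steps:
H = 223 (H = 22 + 201 = 223)
-822 + 61/(-1477 + H) = -822 + 61/(-1477 + 223) = -822 + 61/(-1254) = -822 - 1/1254*61 = -822 - 61/1254 = -1030849/1254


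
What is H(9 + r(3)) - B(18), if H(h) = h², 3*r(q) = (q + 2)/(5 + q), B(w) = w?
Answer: 38473/576 ≈ 66.793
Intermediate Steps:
r(q) = (2 + q)/(3*(5 + q)) (r(q) = ((q + 2)/(5 + q))/3 = ((2 + q)/(5 + q))/3 = (2 + q)/(3*(5 + q)))
H(9 + r(3)) - B(18) = (9 + (2 + 3)/(3*(5 + 3)))² - 1*18 = (9 + (⅓)*5/8)² - 18 = (9 + (⅓)*(⅛)*5)² - 18 = (9 + 5/24)² - 18 = (221/24)² - 18 = 48841/576 - 18 = 38473/576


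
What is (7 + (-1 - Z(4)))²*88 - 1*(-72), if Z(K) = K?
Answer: 424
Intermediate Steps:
(7 + (-1 - Z(4)))²*88 - 1*(-72) = (7 + (-1 - 1*4))²*88 - 1*(-72) = (7 + (-1 - 4))²*88 + 72 = (7 - 5)²*88 + 72 = 2²*88 + 72 = 4*88 + 72 = 352 + 72 = 424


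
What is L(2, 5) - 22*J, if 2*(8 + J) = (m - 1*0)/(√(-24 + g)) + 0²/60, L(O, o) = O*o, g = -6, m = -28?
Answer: 186 - 154*I*√30/15 ≈ 186.0 - 56.233*I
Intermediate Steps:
J = -8 + 7*I*√30/15 (J = -8 + ((-28 - 1*0)/(√(-24 - 6)) + 0²/60)/2 = -8 + ((-28 + 0)/(√(-30)) + 0*(1/60))/2 = -8 + (-28*(-I*√30/30) + 0)/2 = -8 + (-(-14)*I*√30/15 + 0)/2 = -8 + (14*I*√30/15 + 0)/2 = -8 + (14*I*√30/15)/2 = -8 + 7*I*√30/15 ≈ -8.0 + 2.556*I)
L(2, 5) - 22*J = 2*5 - 22*(-8 + 7*I*√30/15) = 10 + (176 - 154*I*√30/15) = 186 - 154*I*√30/15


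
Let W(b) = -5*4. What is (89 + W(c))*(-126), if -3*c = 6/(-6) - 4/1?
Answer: -8694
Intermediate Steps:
c = 5/3 (c = -(6/(-6) - 4/1)/3 = -(6*(-1/6) - 4*1)/3 = -(-1 - 4)/3 = -1/3*(-5) = 5/3 ≈ 1.6667)
W(b) = -20
(89 + W(c))*(-126) = (89 - 20)*(-126) = 69*(-126) = -8694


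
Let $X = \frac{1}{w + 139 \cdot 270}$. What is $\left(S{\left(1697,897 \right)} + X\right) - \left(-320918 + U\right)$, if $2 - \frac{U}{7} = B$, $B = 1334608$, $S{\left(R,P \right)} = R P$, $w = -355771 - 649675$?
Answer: $\frac{10826497621003}{967916} \approx 1.1185 \cdot 10^{7}$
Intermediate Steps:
$w = -1005446$
$S{\left(R,P \right)} = P R$
$U = -9342242$ ($U = 14 - 9342256 = -9342242$)
$X = - \frac{1}{967916}$ ($X = \frac{1}{-1005446 + 139 \cdot 270} = \frac{1}{-1005446 + 37530} = \frac{1}{-967916} = - \frac{1}{967916} \approx -1.0331 \cdot 10^{-6}$)
$\left(S{\left(1697,897 \right)} + X\right) - \left(-320918 + U\right) = \left(897 \cdot 1697 - \frac{1}{967916}\right) + \left(320918 - -9342242\right) = \left(1522209 - \frac{1}{967916}\right) + \left(320918 + 9342242\right) = \frac{1473370446443}{967916} + 9663160 = \frac{10826497621003}{967916}$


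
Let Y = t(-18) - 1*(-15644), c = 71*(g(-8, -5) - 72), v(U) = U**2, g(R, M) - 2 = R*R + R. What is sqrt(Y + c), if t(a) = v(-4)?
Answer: sqrt(14666) ≈ 121.10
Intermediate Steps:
g(R, M) = 2 + R + R**2 (g(R, M) = 2 + (R*R + R) = 2 + (R**2 + R) = 2 + (R + R**2) = 2 + R + R**2)
t(a) = 16 (t(a) = (-4)**2 = 16)
c = -994 (c = 71*((2 - 8 + (-8)**2) - 72) = 71*((2 - 8 + 64) - 72) = 71*(58 - 72) = 71*(-14) = -994)
Y = 15660 (Y = 16 - 1*(-15644) = 16 + 15644 = 15660)
sqrt(Y + c) = sqrt(15660 - 994) = sqrt(14666)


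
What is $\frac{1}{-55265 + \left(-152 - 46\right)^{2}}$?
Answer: $- \frac{1}{16061} \approx -6.2263 \cdot 10^{-5}$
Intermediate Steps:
$\frac{1}{-55265 + \left(-152 - 46\right)^{2}} = \frac{1}{-55265 + \left(-198\right)^{2}} = \frac{1}{-55265 + 39204} = \frac{1}{-16061} = - \frac{1}{16061}$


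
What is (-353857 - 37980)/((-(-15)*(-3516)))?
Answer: 391837/52740 ≈ 7.4296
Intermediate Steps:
(-353857 - 37980)/((-(-15)*(-3516))) = -391837/((-1*52740)) = -391837/(-52740) = -391837*(-1/52740) = 391837/52740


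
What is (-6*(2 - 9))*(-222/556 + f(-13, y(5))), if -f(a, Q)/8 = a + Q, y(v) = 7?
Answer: 277893/139 ≈ 1999.2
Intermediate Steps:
f(a, Q) = -8*Q - 8*a (f(a, Q) = -8*(a + Q) = -8*(Q + a) = -8*Q - 8*a)
(-6*(2 - 9))*(-222/556 + f(-13, y(5))) = (-6*(2 - 9))*(-222/556 + (-8*7 - 8*(-13))) = (-6*(-7))*(-222*1/556 + (-56 + 104)) = 42*(-111/278 + 48) = 42*(13233/278) = 277893/139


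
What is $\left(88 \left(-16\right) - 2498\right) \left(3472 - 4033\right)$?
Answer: $2191266$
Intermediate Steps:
$\left(88 \left(-16\right) - 2498\right) \left(3472 - 4033\right) = \left(-1408 - 2498\right) \left(-561\right) = \left(-3906\right) \left(-561\right) = 2191266$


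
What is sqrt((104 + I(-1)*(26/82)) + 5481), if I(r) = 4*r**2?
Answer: sqrt(9390517)/41 ≈ 74.741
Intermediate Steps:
sqrt((104 + I(-1)*(26/82)) + 5481) = sqrt((104 + (4*(-1)**2)*(26/82)) + 5481) = sqrt((104 + (4*1)*(26*(1/82))) + 5481) = sqrt((104 + 4*(13/41)) + 5481) = sqrt((104 + 52/41) + 5481) = sqrt(4316/41 + 5481) = sqrt(229037/41) = sqrt(9390517)/41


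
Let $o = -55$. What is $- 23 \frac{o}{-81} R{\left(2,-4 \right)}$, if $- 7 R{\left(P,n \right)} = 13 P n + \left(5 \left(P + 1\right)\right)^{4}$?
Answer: $\frac{63909065}{567} \approx 1.1271 \cdot 10^{5}$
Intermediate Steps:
$R{\left(P,n \right)} = - \frac{\left(5 + 5 P\right)^{4}}{7} - \frac{13 P n}{7}$ ($R{\left(P,n \right)} = - \frac{13 P n + \left(5 \left(P + 1\right)\right)^{4}}{7} = - \frac{13 P n + \left(5 \left(1 + P\right)\right)^{4}}{7} = - \frac{13 P n + \left(5 + 5 P\right)^{4}}{7} = - \frac{\left(5 + 5 P\right)^{4} + 13 P n}{7} = - \frac{\left(5 + 5 P\right)^{4}}{7} - \frac{13 P n}{7}$)
$- 23 \frac{o}{-81} R{\left(2,-4 \right)} = - 23 \left(- \frac{55}{-81}\right) \left(- \frac{625 \left(1 + 2\right)^{4}}{7} - \frac{26}{7} \left(-4\right)\right) = - 23 \left(\left(-55\right) \left(- \frac{1}{81}\right)\right) \left(- \frac{625 \cdot 3^{4}}{7} + \frac{104}{7}\right) = \left(-23\right) \frac{55}{81} \left(\left(- \frac{625}{7}\right) 81 + \frac{104}{7}\right) = - \frac{1265 \left(- \frac{50625}{7} + \frac{104}{7}\right)}{81} = \left(- \frac{1265}{81}\right) \left(- \frac{50521}{7}\right) = \frac{63909065}{567}$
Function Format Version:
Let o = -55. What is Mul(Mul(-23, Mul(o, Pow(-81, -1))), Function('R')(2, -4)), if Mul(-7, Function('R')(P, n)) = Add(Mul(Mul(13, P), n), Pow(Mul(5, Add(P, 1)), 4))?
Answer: Rational(63909065, 567) ≈ 1.1271e+5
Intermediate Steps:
Function('R')(P, n) = Add(Mul(Rational(-1, 7), Pow(Add(5, Mul(5, P)), 4)), Mul(Rational(-13, 7), P, n)) (Function('R')(P, n) = Mul(Rational(-1, 7), Add(Mul(Mul(13, P), n), Pow(Mul(5, Add(P, 1)), 4))) = Mul(Rational(-1, 7), Add(Mul(13, P, n), Pow(Mul(5, Add(1, P)), 4))) = Mul(Rational(-1, 7), Add(Mul(13, P, n), Pow(Add(5, Mul(5, P)), 4))) = Mul(Rational(-1, 7), Add(Pow(Add(5, Mul(5, P)), 4), Mul(13, P, n))) = Add(Mul(Rational(-1, 7), Pow(Add(5, Mul(5, P)), 4)), Mul(Rational(-13, 7), P, n)))
Mul(Mul(-23, Mul(o, Pow(-81, -1))), Function('R')(2, -4)) = Mul(Mul(-23, Mul(-55, Pow(-81, -1))), Add(Mul(Rational(-625, 7), Pow(Add(1, 2), 4)), Mul(Rational(-13, 7), 2, -4))) = Mul(Mul(-23, Mul(-55, Rational(-1, 81))), Add(Mul(Rational(-625, 7), Pow(3, 4)), Rational(104, 7))) = Mul(Mul(-23, Rational(55, 81)), Add(Mul(Rational(-625, 7), 81), Rational(104, 7))) = Mul(Rational(-1265, 81), Add(Rational(-50625, 7), Rational(104, 7))) = Mul(Rational(-1265, 81), Rational(-50521, 7)) = Rational(63909065, 567)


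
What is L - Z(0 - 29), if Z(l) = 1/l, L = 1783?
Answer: 51708/29 ≈ 1783.0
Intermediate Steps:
L - Z(0 - 29) = 1783 - 1/(0 - 29) = 1783 - 1/(-29) = 1783 - 1*(-1/29) = 1783 + 1/29 = 51708/29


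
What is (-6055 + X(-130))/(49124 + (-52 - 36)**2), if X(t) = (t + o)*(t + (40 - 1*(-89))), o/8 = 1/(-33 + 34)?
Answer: -5933/56868 ≈ -0.10433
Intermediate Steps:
o = 8 (o = 8/(-33 + 34) = 8/1 = 8*1 = 8)
X(t) = (8 + t)*(129 + t) (X(t) = (t + 8)*(t + (40 - 1*(-89))) = (8 + t)*(t + (40 + 89)) = (8 + t)*(t + 129) = (8 + t)*(129 + t))
(-6055 + X(-130))/(49124 + (-52 - 36)**2) = (-6055 + (1032 + (-130)**2 + 137*(-130)))/(49124 + (-52 - 36)**2) = (-6055 + (1032 + 16900 - 17810))/(49124 + (-88)**2) = (-6055 + 122)/(49124 + 7744) = -5933/56868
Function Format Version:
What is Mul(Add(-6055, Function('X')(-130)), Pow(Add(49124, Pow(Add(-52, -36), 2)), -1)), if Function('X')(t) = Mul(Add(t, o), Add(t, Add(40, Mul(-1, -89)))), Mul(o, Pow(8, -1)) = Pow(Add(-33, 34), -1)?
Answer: Rational(-5933, 56868) ≈ -0.10433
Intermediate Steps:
o = 8 (o = Mul(8, Pow(Add(-33, 34), -1)) = Mul(8, Pow(1, -1)) = Mul(8, 1) = 8)
Function('X')(t) = Mul(Add(8, t), Add(129, t)) (Function('X')(t) = Mul(Add(t, 8), Add(t, Add(40, Mul(-1, -89)))) = Mul(Add(8, t), Add(t, Add(40, 89))) = Mul(Add(8, t), Add(t, 129)) = Mul(Add(8, t), Add(129, t)))
Mul(Add(-6055, Function('X')(-130)), Pow(Add(49124, Pow(Add(-52, -36), 2)), -1)) = Mul(Add(-6055, Add(1032, Pow(-130, 2), Mul(137, -130))), Pow(Add(49124, Pow(Add(-52, -36), 2)), -1)) = Mul(Add(-6055, Add(1032, 16900, -17810)), Pow(Add(49124, Pow(-88, 2)), -1)) = Mul(Add(-6055, 122), Pow(Add(49124, 7744), -1)) = Mul(-5933, Pow(56868, -1)) = Mul(-5933, Rational(1, 56868)) = Rational(-5933, 56868)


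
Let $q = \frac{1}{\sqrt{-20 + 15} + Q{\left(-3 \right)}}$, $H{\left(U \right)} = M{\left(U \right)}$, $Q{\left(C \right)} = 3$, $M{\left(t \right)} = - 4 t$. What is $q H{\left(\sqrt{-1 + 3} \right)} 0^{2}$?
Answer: $0$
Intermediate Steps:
$H{\left(U \right)} = - 4 U$
$q = \frac{1}{3 + i \sqrt{5}}$ ($q = \frac{1}{\sqrt{-20 + 15} + 3} = \frac{1}{\sqrt{-5} + 3} = \frac{1}{i \sqrt{5} + 3} = \frac{1}{3 + i \sqrt{5}} \approx 0.21429 - 0.15972 i$)
$q H{\left(\sqrt{-1 + 3} \right)} 0^{2} = \left(\frac{3}{14} - \frac{i \sqrt{5}}{14}\right) \left(- 4 \sqrt{-1 + 3}\right) 0^{2} = \left(\frac{3}{14} - \frac{i \sqrt{5}}{14}\right) \left(- 4 \sqrt{2}\right) 0 = - 4 \sqrt{2} \left(\frac{3}{14} - \frac{i \sqrt{5}}{14}\right) 0 = 0$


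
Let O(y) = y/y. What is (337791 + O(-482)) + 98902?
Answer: 436694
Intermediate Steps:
O(y) = 1
(337791 + O(-482)) + 98902 = (337791 + 1) + 98902 = 337792 + 98902 = 436694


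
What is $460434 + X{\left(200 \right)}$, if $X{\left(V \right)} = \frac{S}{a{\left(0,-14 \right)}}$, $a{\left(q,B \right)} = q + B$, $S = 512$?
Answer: $\frac{3222782}{7} \approx 4.604 \cdot 10^{5}$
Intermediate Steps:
$a{\left(q,B \right)} = B + q$
$X{\left(V \right)} = - \frac{256}{7}$ ($X{\left(V \right)} = \frac{512}{-14 + 0} = \frac{512}{-14} = 512 \left(- \frac{1}{14}\right) = - \frac{256}{7}$)
$460434 + X{\left(200 \right)} = 460434 - \frac{256}{7} = \frac{3222782}{7}$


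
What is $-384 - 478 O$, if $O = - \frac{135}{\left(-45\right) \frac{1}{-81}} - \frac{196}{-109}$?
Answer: $\frac{12525242}{109} \approx 1.1491 \cdot 10^{5}$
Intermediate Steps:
$O = - \frac{26291}{109}$ ($O = - \frac{135}{\left(-45\right) \left(- \frac{1}{81}\right)} - - \frac{196}{109} = - \frac{135}{\frac{5}{9}} + \frac{196}{109} = \left(-135\right) \frac{9}{5} + \frac{196}{109} = -243 + \frac{196}{109} = - \frac{26291}{109} \approx -241.2$)
$-384 - 478 O = -384 - - \frac{12567098}{109} = -384 + \frac{12567098}{109} = \frac{12525242}{109}$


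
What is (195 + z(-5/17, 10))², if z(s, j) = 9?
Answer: 41616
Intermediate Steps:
(195 + z(-5/17, 10))² = (195 + 9)² = 204² = 41616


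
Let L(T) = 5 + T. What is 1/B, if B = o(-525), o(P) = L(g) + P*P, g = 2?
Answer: 1/275632 ≈ 3.6280e-6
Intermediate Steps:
o(P) = 7 + P² (o(P) = (5 + 2) + P*P = 7 + P²)
B = 275632 (B = 7 + (-525)² = 7 + 275625 = 275632)
1/B = 1/275632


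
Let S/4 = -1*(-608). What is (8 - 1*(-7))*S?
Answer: 36480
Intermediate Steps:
S = 2432 (S = 4*(-1*(-608)) = 4*608 = 2432)
(8 - 1*(-7))*S = (8 - 1*(-7))*2432 = (8 + 7)*2432 = 15*2432 = 36480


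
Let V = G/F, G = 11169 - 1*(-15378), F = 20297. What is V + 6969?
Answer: 141476340/20297 ≈ 6970.3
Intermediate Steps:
G = 26547 (G = 11169 + 15378 = 26547)
V = 26547/20297 ≈ 1.3079
V + 6969 = 26547/20297 + 6969 = 141476340/20297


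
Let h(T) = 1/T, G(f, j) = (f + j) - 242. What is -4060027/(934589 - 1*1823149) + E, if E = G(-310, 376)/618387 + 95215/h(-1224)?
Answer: -5821584388833442301/49952177520 ≈ -1.1654e+8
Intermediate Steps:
G(f, j) = -242 + f + j
E = -6551706825736/56217 (E = (-242 - 310 + 376)/618387 + 95215/(1/(-1224)) = -176*1/618387 + 95215/(-1/1224) = -16/56217 + 95215*(-1224) = -16/56217 - 116543160 = -6551706825736/56217 ≈ -1.1654e+8)
-4060027/(934589 - 1*1823149) + E = -4060027/(934589 - 1*1823149) - 6551706825736/56217 = -4060027/(934589 - 1823149) - 6551706825736/56217 = -4060027/(-888560) - 6551706825736/56217 = -4060027*(-1/888560) - 6551706825736/56217 = 4060027/888560 - 6551706825736/56217 = -5821584388833442301/49952177520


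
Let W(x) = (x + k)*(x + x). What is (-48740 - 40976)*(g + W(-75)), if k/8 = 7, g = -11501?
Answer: 776133116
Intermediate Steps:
k = 56 (k = 8*7 = 56)
W(x) = 2*x*(56 + x) (W(x) = (x + 56)*(x + x) = (56 + x)*(2*x) = 2*x*(56 + x))
(-48740 - 40976)*(g + W(-75)) = (-48740 - 40976)*(-11501 + 2*(-75)*(56 - 75)) = -89716*(-11501 + 2*(-75)*(-19)) = -89716*(-11501 + 2850) = -89716*(-8651) = 776133116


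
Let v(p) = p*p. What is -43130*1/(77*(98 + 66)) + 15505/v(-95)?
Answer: -19345111/11396770 ≈ -1.6974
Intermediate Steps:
v(p) = p**2
-43130*1/(77*(98 + 66)) + 15505/v(-95) = -43130*1/(77*(98 + 66)) + 15505/((-95)**2) = -43130/(164*77) + 15505/9025 = -43130/12628 + 15505*(1/9025) = -43130*1/12628 + 3101/1805 = -21565/6314 + 3101/1805 = -19345111/11396770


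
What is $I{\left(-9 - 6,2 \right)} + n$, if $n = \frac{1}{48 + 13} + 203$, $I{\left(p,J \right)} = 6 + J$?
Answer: $\frac{12872}{61} \approx 211.02$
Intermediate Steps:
$n = \frac{12384}{61}$ ($n = \frac{1}{61} + 203 = \frac{12384}{61} \approx 203.02$)
$I{\left(-9 - 6,2 \right)} + n = \left(6 + 2\right) + \frac{12384}{61} = 8 + \frac{12384}{61} = \frac{12872}{61}$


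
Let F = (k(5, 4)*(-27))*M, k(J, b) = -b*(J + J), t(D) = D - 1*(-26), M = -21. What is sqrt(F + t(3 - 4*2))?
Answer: I*sqrt(22659) ≈ 150.53*I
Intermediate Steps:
t(D) = 26 + D (t(D) = D + 26 = 26 + D)
k(J, b) = -2*J*b (k(J, b) = -b*2*J = -2*J*b)
F = -22680 (F = (-2*5*4*(-27))*(-21) = -40*(-27)*(-21) = 1080*(-21) = -22680)
sqrt(F + t(3 - 4*2)) = sqrt(-22680 + (26 + (3 - 4*2))) = sqrt(-22680 + (26 + (3 - 8))) = sqrt(-22680 + (26 - 5)) = sqrt(-22680 + 21) = sqrt(-22659) = I*sqrt(22659)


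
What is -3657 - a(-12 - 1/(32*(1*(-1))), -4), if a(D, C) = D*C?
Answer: -29639/8 ≈ -3704.9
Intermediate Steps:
a(D, C) = C*D
-3657 - a(-12 - 1/(32*(1*(-1))), -4) = -3657 - (-4)*(-12 - 1/(32*(1*(-1)))) = -3657 - (-4)*(-12 - 1/(32*(-1))) = -3657 - (-4)*(-12 - (-1)/32) = -3657 - (-4)*(-12 - 1*(-1/32)) = -3657 - (-4)*(-12 + 1/32) = -3657 - (-4)*(-383)/32 = -3657 - 1*383/8 = -3657 - 383/8 = -29639/8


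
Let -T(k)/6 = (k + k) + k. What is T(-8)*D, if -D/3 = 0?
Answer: 0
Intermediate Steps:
D = 0 (D = -3*0 = 0)
T(k) = -18*k (T(k) = -6*((k + k) + k) = -6*(2*k + k) = -18*k)
T(-8)*D = -18*(-8)*0 = 144*0 = 0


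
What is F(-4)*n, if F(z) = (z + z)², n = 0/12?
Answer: 0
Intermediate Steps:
n = 0 (n = 0*(1/12) = 0)
F(z) = 4*z² (F(z) = (2*z)² = 4*z²)
F(-4)*n = (4*(-4)²)*0 = (4*16)*0 = 64*0 = 0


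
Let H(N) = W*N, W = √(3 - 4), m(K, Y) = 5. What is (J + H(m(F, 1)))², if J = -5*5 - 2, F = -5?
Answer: 704 - 270*I ≈ 704.0 - 270.0*I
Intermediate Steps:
W = I (W = √(-1) = I ≈ 1.0*I)
J = -27 (J = -25 - 2 = -27)
H(N) = I*N
(J + H(m(F, 1)))² = (-27 + I*5)² = (-27 + 5*I)²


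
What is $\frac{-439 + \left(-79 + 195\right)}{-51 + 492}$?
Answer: $- \frac{323}{441} \approx -0.73243$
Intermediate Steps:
$\frac{-439 + \left(-79 + 195\right)}{-51 + 492} = \frac{-439 + 116}{441} = \left(-323\right) \frac{1}{441} = - \frac{323}{441}$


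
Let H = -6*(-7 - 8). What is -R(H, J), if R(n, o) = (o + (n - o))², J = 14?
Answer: -8100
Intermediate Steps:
H = 90 (H = -6*(-15) = 90)
R(n, o) = n²
-R(H, J) = -1*90² = -1*8100 = -8100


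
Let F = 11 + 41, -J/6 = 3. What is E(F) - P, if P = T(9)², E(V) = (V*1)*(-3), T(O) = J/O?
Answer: -160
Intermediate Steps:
J = -18 (J = -6*3 = -18)
F = 52
T(O) = -18/O
E(V) = -3*V (E(V) = V*(-3) = -3*V)
P = 4 (P = (-18/9)² = (-18*⅑)² = (-2)² = 4)
E(F) - P = -3*52 - 1*4 = -156 - 4 = -160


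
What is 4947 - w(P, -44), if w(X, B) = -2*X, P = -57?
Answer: 4833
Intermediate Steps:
4947 - w(P, -44) = 4947 - (-2)*(-57) = 4947 - 1*114 = 4947 - 114 = 4833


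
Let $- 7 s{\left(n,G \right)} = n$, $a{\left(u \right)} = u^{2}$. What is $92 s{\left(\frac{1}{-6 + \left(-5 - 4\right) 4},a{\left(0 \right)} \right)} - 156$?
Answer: $- \frac{22886}{147} \approx -155.69$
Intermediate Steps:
$s{\left(n,G \right)} = - \frac{n}{7}$
$92 s{\left(\frac{1}{-6 + \left(-5 - 4\right) 4},a{\left(0 \right)} \right)} - 156 = 92 \left(- \frac{1}{7 \left(-6 + \left(-5 - 4\right) 4\right)}\right) - 156 = 92 \left(- \frac{1}{7 \left(-6 - 36\right)}\right) - 156 = 92 \left(- \frac{1}{7 \left(-42\right)}\right) - 156 = 92 \left(\left(- \frac{1}{7}\right) \left(- \frac{1}{42}\right)\right) - 156 = 92 \cdot \frac{1}{294} - 156 = \frac{46}{147} - 156 = - \frac{22886}{147}$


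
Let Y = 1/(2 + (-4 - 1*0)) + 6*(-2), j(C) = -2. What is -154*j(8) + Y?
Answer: 591/2 ≈ 295.50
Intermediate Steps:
Y = -25/2 (Y = 1/(2 + (-4 + 0)) - 12 = 1/(2 - 4) - 12 = 1/(-2) - 12 = -½ - 12 = -25/2 ≈ -12.500)
-154*j(8) + Y = -154*(-2) - 25/2 = 308 - 25/2 = 591/2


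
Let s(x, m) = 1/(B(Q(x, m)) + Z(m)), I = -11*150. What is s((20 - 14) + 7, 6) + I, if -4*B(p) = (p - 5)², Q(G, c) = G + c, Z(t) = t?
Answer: -70951/43 ≈ -1650.0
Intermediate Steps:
I = -1650
B(p) = -(-5 + p)²/4 (B(p) = -(p - 5)²/4 = -(-5 + p)²/4)
s(x, m) = 1/(m - (-5 + m + x)²/4) (s(x, m) = 1/(-(-5 + (x + m))²/4 + m) = 1/(-(-5 + (m + x))²/4 + m) = 1/(-(-5 + m + x)²/4 + m) = 1/(m - (-5 + m + x)²/4))
s((20 - 14) + 7, 6) + I = 4/(-(-5 + 6 + ((20 - 14) + 7))² + 4*6) - 1650 = 4/(-(-5 + 6 + (6 + 7))² + 24) - 1650 = 4/(-(-5 + 6 + 13)² + 24) - 1650 = 4/(-1*14² + 24) - 1650 = 4/(-1*196 + 24) - 1650 = 4/(-196 + 24) - 1650 = 4/(-172) - 1650 = 4*(-1/172) - 1650 = -1/43 - 1650 = -70951/43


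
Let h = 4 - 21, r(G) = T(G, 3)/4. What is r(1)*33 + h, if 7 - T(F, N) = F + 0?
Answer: 65/2 ≈ 32.500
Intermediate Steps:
T(F, N) = 7 - F (T(F, N) = 7 - (F + 0) = 7 - F)
r(G) = 7/4 - G/4 (r(G) = (7 - G)/4 = (7 - G)*(1/4) = 7/4 - G/4)
h = -17
r(1)*33 + h = (7/4 - 1/4*1)*33 - 17 = (7/4 - 1/4)*33 - 17 = (3/2)*33 - 17 = 99/2 - 17 = 65/2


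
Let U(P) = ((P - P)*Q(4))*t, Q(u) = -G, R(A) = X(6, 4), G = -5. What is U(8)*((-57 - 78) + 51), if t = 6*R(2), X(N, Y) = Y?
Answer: 0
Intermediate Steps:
R(A) = 4
t = 24 (t = 6*4 = 24)
Q(u) = 5 (Q(u) = -1*(-5) = 5)
U(P) = 0 (U(P) = ((P - P)*5)*24 = (0*5)*24 = 0*24 = 0)
U(8)*((-57 - 78) + 51) = 0*((-57 - 78) + 51) = 0*(-135 + 51) = 0*(-84) = 0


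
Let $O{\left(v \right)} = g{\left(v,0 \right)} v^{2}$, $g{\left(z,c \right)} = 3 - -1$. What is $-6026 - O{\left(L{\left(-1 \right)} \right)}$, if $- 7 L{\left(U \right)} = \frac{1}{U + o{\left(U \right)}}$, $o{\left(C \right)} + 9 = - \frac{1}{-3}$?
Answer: $- \frac{248325470}{41209} \approx -6026.0$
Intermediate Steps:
$o{\left(C \right)} = - \frac{26}{3}$ ($o{\left(C \right)} = -9 - \frac{1}{-3} = -9 - - \frac{1}{3} = -9 + \frac{1}{3} = - \frac{26}{3}$)
$L{\left(U \right)} = - \frac{1}{7 \left(- \frac{26}{3} + U\right)}$ ($L{\left(U \right)} = - \frac{1}{7 \left(U - \frac{26}{3}\right)} = - \frac{1}{7 \left(- \frac{26}{3} + U\right)}$)
$g{\left(z,c \right)} = 4$ ($g{\left(z,c \right)} = 3 + 1 = 4$)
$O{\left(v \right)} = 4 v^{2}$
$-6026 - O{\left(L{\left(-1 \right)} \right)} = -6026 - 4 \left(- \frac{3}{-182 + 21 \left(-1\right)}\right)^{2} = -6026 - 4 \left(- \frac{3}{-182 - 21}\right)^{2} = -6026 - 4 \left(- \frac{3}{-203}\right)^{2} = -6026 - 4 \left(\left(-3\right) \left(- \frac{1}{203}\right)\right)^{2} = -6026 - 4 \left(\frac{3}{203}\right)^{2} = -6026 - 4 \cdot \frac{9}{41209} = -6026 - \frac{36}{41209} = - \frac{248325470}{41209}$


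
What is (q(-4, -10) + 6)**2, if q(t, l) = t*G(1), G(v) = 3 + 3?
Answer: 324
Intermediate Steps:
G(v) = 6
q(t, l) = 6*t (q(t, l) = t*6 = 6*t)
(q(-4, -10) + 6)**2 = (6*(-4) + 6)**2 = (-24 + 6)**2 = (-18)**2 = 324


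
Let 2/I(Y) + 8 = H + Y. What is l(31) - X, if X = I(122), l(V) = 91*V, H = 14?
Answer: 180543/64 ≈ 2821.0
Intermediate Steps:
I(Y) = 2/(6 + Y) (I(Y) = 2/(-8 + (14 + Y)) = 2/(6 + Y))
X = 1/64 (X = 2/(6 + 122) = 2/128 = 2*(1/128) = 1/64 ≈ 0.015625)
l(31) - X = 91*31 - 1*1/64 = 2821 - 1/64 = 180543/64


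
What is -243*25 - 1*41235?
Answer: -47310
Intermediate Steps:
-243*25 - 1*41235 = -6075 - 41235 = -47310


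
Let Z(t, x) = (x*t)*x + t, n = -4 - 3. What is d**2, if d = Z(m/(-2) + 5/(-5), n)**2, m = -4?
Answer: 6250000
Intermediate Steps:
n = -7
Z(t, x) = t + t*x**2 (Z(t, x) = (t*x)*x + t = t*x**2 + t = t + t*x**2)
d = 2500 (d = ((-4/(-2) + 5/(-5))*(1 + (-7)**2))**2 = ((-4*(-1/2) + 5*(-1/5))*(1 + 49))**2 = ((2 - 1)*50)**2 = (1*50)**2 = 50**2 = 2500)
d**2 = 2500**2 = 6250000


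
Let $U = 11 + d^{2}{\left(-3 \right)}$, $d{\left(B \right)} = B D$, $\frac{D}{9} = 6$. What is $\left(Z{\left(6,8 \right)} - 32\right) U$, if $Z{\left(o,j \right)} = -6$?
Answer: $-997690$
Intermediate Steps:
$D = 54$ ($D = 9 \cdot 6 = 54$)
$d{\left(B \right)} = 54 B$ ($d{\left(B \right)} = B 54 = 54 B$)
$U = 26255$ ($U = 11 + \left(54 \left(-3\right)\right)^{2} = 11 + \left(-162\right)^{2} = 11 + 26244 = 26255$)
$\left(Z{\left(6,8 \right)} - 32\right) U = \left(-6 - 32\right) 26255 = \left(-38\right) 26255 = -997690$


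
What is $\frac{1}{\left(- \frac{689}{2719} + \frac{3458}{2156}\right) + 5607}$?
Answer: $\frac{418726}{2348362169} \approx 0.00017831$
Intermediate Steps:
$\frac{1}{\left(- \frac{689}{2719} + \frac{3458}{2156}\right) + 5607} = \frac{1}{\left(\left(-689\right) \frac{1}{2719} + 3458 \cdot \frac{1}{2156}\right) + 5607} = \frac{1}{\left(- \frac{689}{2719} + \frac{247}{154}\right) + 5607} = \frac{1}{\frac{565487}{418726} + 5607} = \frac{1}{\frac{2348362169}{418726}} = \frac{418726}{2348362169}$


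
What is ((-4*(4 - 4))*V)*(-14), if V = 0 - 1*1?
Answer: 0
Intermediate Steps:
V = -1 (V = 0 - 1 = -1)
((-4*(4 - 4))*V)*(-14) = (-4*(4 - 4)*(-1))*(-14) = (-4*0*(-1))*(-14) = (0*(-1))*(-14) = 0*(-14) = 0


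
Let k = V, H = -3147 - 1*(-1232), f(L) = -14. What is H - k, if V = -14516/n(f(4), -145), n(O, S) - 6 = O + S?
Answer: -307511/153 ≈ -2009.9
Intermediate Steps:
H = -1915 (H = -3147 + 1232 = -1915)
n(O, S) = 6 + O + S (n(O, S) = 6 + (O + S) = 6 + O + S)
V = 14516/153 (V = -14516/(6 - 14 - 145) = -14516/(-153) = -14516*(-1/153) = 14516/153 ≈ 94.876)
k = 14516/153 ≈ 94.876
H - k = -1915 - 1*14516/153 = -1915 - 14516/153 = -307511/153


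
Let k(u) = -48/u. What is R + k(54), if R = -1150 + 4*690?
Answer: 14482/9 ≈ 1609.1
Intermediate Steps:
R = 1610 (R = -1150 + 2760 = 1610)
R + k(54) = 1610 - 48/54 = 1610 - 48*1/54 = 1610 - 8/9 = 14482/9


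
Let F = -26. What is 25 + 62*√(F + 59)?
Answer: 25 + 62*√33 ≈ 381.16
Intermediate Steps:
25 + 62*√(F + 59) = 25 + 62*√(-26 + 59) = 25 + 62*√33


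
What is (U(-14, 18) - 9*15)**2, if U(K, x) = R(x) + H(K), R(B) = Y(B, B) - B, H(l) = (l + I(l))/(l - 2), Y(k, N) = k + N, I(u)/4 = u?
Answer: 811801/64 ≈ 12684.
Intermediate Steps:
I(u) = 4*u
Y(k, N) = N + k
H(l) = 5*l/(-2 + l) (H(l) = (l + 4*l)/(l - 2) = (5*l)/(-2 + l) = 5*l/(-2 + l))
R(B) = B (R(B) = (B + B) - B = 2*B - B = B)
U(K, x) = x + 5*K/(-2 + K)
(U(-14, 18) - 9*15)**2 = ((5*(-14) + 18*(-2 - 14))/(-2 - 14) - 9*15)**2 = ((-70 + 18*(-16))/(-16) - 135)**2 = (-(-70 - 288)/16 - 135)**2 = (-1/16*(-358) - 135)**2 = (179/8 - 135)**2 = (-901/8)**2 = 811801/64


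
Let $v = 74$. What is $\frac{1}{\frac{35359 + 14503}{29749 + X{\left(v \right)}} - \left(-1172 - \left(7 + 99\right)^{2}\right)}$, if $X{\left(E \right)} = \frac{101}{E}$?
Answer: $\frac{2201527}{27320236804} \approx 8.0582 \cdot 10^{-5}$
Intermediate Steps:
$\frac{1}{\frac{35359 + 14503}{29749 + X{\left(v \right)}} - \left(-1172 - \left(7 + 99\right)^{2}\right)} = \frac{1}{\frac{35359 + 14503}{29749 + \frac{101}{74}} - \left(-1172 - \left(7 + 99\right)^{2}\right)} = \frac{1}{\frac{49862}{29749 + 101 \cdot \frac{1}{74}} + \left(106^{2} + 1172\right)} = \frac{1}{\frac{49862}{29749 + \frac{101}{74}} + \left(11236 + 1172\right)} = \frac{1}{\frac{49862}{\frac{2201527}{74}} + 12408} = \frac{1}{49862 \cdot \frac{74}{2201527} + 12408} = \frac{1}{\frac{3689788}{2201527} + 12408} = \frac{1}{\frac{27320236804}{2201527}} = \frac{2201527}{27320236804}$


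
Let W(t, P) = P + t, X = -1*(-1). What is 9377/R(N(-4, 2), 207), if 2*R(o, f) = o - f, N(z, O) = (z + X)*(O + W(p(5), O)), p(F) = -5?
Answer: -9377/102 ≈ -91.931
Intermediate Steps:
X = 1
N(z, O) = (1 + z)*(-5 + 2*O) (N(z, O) = (z + 1)*(O + (O - 5)) = (1 + z)*(O + (-5 + O)) = (1 + z)*(-5 + 2*O))
R(o, f) = o/2 - f/2 (R(o, f) = (o - f)/2 = o/2 - f/2)
9377/R(N(-4, 2), 207) = 9377/((-5 + 2*2 + 2*(-4) - 4*(-5 + 2))/2 - ½*207) = 9377/((-5 + 4 - 8 - 4*(-3))/2 - 207/2) = 9377/((-5 + 4 - 8 + 12)/2 - 207/2) = 9377/((½)*3 - 207/2) = 9377/(3/2 - 207/2) = 9377/(-102) = 9377*(-1/102) = -9377/102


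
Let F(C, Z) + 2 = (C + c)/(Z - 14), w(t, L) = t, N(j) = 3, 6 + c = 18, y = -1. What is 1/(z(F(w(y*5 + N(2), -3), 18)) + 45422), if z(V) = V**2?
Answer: 4/181689 ≈ 2.2016e-5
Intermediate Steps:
c = 12 (c = -6 + 18 = 12)
F(C, Z) = -2 + (12 + C)/(-14 + Z) (F(C, Z) = -2 + (C + 12)/(Z - 14) = -2 + (12 + C)/(-14 + Z))
1/(z(F(w(y*5 + N(2), -3), 18)) + 45422) = 1/(((40 + (-1*5 + 3) - 2*18)/(-14 + 18))**2 + 45422) = 1/(((40 + (-5 + 3) - 36)/4)**2 + 45422) = 1/(((40 - 2 - 36)/4)**2 + 45422) = 1/(((1/4)*2)**2 + 45422) = 1/((1/2)**2 + 45422) = 1/(1/4 + 45422) = 1/(181689/4) = 4/181689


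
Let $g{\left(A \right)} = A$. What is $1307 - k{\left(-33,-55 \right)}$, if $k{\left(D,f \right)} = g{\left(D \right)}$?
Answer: $1340$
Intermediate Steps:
$k{\left(D,f \right)} = D$
$1307 - k{\left(-33,-55 \right)} = 1307 - -33 = 1307 + 33 = 1340$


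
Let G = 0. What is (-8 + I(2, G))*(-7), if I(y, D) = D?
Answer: 56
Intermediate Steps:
(-8 + I(2, G))*(-7) = (-8 + 0)*(-7) = -8*(-7) = 56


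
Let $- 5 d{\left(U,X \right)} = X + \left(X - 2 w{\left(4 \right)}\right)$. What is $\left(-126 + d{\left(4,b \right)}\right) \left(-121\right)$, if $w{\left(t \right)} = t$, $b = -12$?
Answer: $\frac{72358}{5} \approx 14472.0$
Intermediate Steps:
$d{\left(U,X \right)} = \frac{8}{5} - \frac{2 X}{5}$ ($d{\left(U,X \right)} = - \frac{X + \left(X - 8\right)}{5} = - \frac{X + \left(-8 + X\right)}{5} = - \frac{-8 + 2 X}{5} = \frac{8}{5} - \frac{2 X}{5}$)
$\left(-126 + d{\left(4,b \right)}\right) \left(-121\right) = \left(-126 + \left(\frac{8}{5} - - \frac{24}{5}\right)\right) \left(-121\right) = \left(-126 + \left(\frac{8}{5} + \frac{24}{5}\right)\right) \left(-121\right) = \left(-126 + \frac{32}{5}\right) \left(-121\right) = \left(- \frac{598}{5}\right) \left(-121\right) = \frac{72358}{5}$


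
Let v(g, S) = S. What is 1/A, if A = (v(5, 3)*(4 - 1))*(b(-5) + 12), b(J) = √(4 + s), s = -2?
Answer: 2/213 - √2/1278 ≈ 0.0082831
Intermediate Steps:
b(J) = √2 (b(J) = √(4 - 2) = √2)
A = 108 + 9*√2 (A = (3*(4 - 1))*(√2 + 12) = (3*3)*(12 + √2) = 9*(12 + √2) = 108 + 9*√2 ≈ 120.73)
1/A = 1/(108 + 9*√2)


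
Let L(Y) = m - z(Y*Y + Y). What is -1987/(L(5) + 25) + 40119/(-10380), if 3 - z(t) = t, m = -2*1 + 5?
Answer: -1522107/38060 ≈ -39.992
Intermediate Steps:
m = 3 (m = -2 + 5 = 3)
z(t) = 3 - t
L(Y) = Y + Y² (L(Y) = 3 - (3 - (Y*Y + Y)) = 3 - (3 - (Y² + Y)) = 3 - (3 - (Y + Y²)) = 3 - (3 + (-Y - Y²)) = 3 - (3 - Y - Y²) = 3 + (-3 + Y + Y²) = Y + Y²)
-1987/(L(5) + 25) + 40119/(-10380) = -1987/(5*(1 + 5) + 25) + 40119/(-10380) = -1987/(5*6 + 25) + 40119*(-1/10380) = -1987/(30 + 25) - 13373/3460 = -1987/(55*1) - 13373/3460 = -1987/55 - 13373/3460 = -1522107/38060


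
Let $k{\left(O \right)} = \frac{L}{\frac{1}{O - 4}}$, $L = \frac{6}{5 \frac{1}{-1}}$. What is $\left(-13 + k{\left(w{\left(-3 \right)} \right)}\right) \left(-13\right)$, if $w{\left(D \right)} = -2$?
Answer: $\frac{377}{5} \approx 75.4$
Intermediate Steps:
$L = - \frac{6}{5}$ ($L = \frac{6}{5 \left(-1\right)} = \frac{6}{-5} = 6 \left(- \frac{1}{5}\right) = - \frac{6}{5} \approx -1.2$)
$k{\left(O \right)} = \frac{24}{5} - \frac{6 O}{5}$ ($k{\left(O \right)} = - \frac{6}{5 \frac{1}{O - 4}} = - \frac{6}{5 \frac{1}{-4 + O}} = - \frac{6 \left(-4 + O\right)}{5} = \frac{24}{5} - \frac{6 O}{5}$)
$\left(-13 + k{\left(w{\left(-3 \right)} \right)}\right) \left(-13\right) = \left(-13 + \left(\frac{24}{5} - - \frac{12}{5}\right)\right) \left(-13\right) = \left(-13 + \left(\frac{24}{5} + \frac{12}{5}\right)\right) \left(-13\right) = \left(-13 + \frac{36}{5}\right) \left(-13\right) = \left(- \frac{29}{5}\right) \left(-13\right) = \frac{377}{5}$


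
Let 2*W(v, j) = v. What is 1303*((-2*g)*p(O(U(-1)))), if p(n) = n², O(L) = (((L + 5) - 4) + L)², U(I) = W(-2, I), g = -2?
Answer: 5212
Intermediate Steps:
W(v, j) = v/2
U(I) = -1 (U(I) = (½)*(-2) = -1)
O(L) = (1 + 2*L)² (O(L) = (((5 + L) - 4) + L)² = ((1 + L) + L)² = (1 + 2*L)²)
1303*((-2*g)*p(O(U(-1)))) = 1303*((-2*(-2))*((1 + 2*(-1))²)²) = 1303*(4*((1 - 2)²)²) = 1303*(4*((-1)²)²) = 1303*(4*1²) = 1303*(4*1) = 1303*4 = 5212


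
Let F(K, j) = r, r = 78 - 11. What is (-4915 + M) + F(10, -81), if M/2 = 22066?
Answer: 39284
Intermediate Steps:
M = 44132 (M = 2*22066 = 44132)
r = 67
F(K, j) = 67
(-4915 + M) + F(10, -81) = (-4915 + 44132) + 67 = 39217 + 67 = 39284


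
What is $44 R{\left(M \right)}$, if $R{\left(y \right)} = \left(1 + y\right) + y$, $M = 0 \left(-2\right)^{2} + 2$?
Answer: $220$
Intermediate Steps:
$M = 2$ ($M = 0 \cdot 4 + 2 = 0 + 2 = 2$)
$R{\left(y \right)} = 1 + 2 y$
$44 R{\left(M \right)} = 44 \left(1 + 2 \cdot 2\right) = 44 \left(1 + 4\right) = 44 \cdot 5 = 220$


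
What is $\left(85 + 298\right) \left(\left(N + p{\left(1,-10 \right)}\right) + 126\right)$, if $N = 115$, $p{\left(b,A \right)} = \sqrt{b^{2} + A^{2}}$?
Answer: $92303 + 383 \sqrt{101} \approx 96152.0$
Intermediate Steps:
$p{\left(b,A \right)} = \sqrt{A^{2} + b^{2}}$
$\left(85 + 298\right) \left(\left(N + p{\left(1,-10 \right)}\right) + 126\right) = \left(85 + 298\right) \left(\left(115 + \sqrt{\left(-10\right)^{2} + 1^{2}}\right) + 126\right) = 383 \left(\left(115 + \sqrt{100 + 1}\right) + 126\right) = 383 \left(\left(115 + \sqrt{101}\right) + 126\right) = 383 \left(241 + \sqrt{101}\right) = 92303 + 383 \sqrt{101}$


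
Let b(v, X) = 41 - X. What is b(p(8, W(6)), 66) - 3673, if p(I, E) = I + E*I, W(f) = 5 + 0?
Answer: -3698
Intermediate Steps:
W(f) = 5
b(p(8, W(6)), 66) - 3673 = (41 - 1*66) - 3673 = (41 - 66) - 3673 = -25 - 3673 = -3698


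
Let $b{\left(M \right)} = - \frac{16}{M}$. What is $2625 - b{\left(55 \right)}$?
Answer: $\frac{144391}{55} \approx 2625.3$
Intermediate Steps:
$2625 - b{\left(55 \right)} = 2625 - - \frac{16}{55} = 2625 + \frac{16}{55} = \frac{144391}{55}$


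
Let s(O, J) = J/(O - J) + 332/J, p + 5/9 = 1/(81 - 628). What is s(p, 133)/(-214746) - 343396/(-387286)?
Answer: 460615169937088855/519491235818816646 ≈ 0.88667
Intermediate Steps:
p = -2744/4923 (p = -5/9 + 1/(81 - 628) = -5/9 + 1/(-547) = -5/9 - 1/547 = -2744/4923 ≈ -0.55738)
s(O, J) = 332/J + J/(O - J)
s(p, 133)/(-214746) - 343396/(-387286) = ((-1*133² - 332*(-2744/4923) + 332*133)/(133*(133 - 1*(-2744/4923))))/(-214746) - 343396/(-387286) = ((-1*17689 + 911008/4923 + 44156)/(133*(133 + 2744/4923)))*(-1/214746) - 343396*(-1/387286) = ((-17689 + 911008/4923 + 44156)/(133*(657503/4923)))*(-1/214746) + 171698/193643 = ((1/133)*(4923/657503)*(131208049/4923))*(-1/214746) + 171698/193643 = (18744007/12492557)*(-1/214746) + 171698/193643 = -18744007/2682726645522 + 171698/193643 = 460615169937088855/519491235818816646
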